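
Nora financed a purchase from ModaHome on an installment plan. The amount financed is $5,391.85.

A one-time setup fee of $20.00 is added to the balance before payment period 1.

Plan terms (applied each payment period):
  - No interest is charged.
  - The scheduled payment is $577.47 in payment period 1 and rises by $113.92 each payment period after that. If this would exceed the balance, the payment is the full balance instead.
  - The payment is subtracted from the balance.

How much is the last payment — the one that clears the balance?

Payment period 1: $5,411.85 − $577.47 → $4,834.38
Payment period 2: $4,834.38 − $691.39 → $4,142.99
Payment period 3: $4,142.99 − $805.31 → $3,337.68
Payment period 4: $3,337.68 − $919.23 → $2,418.45
Payment period 5: $2,418.45 − $1,033.15 → $1,385.30
Payment period 6: $1,385.30 − $1,147.07 → $238.23
Payment period 7: $238.23 − $238.23 → $0.00

$238.23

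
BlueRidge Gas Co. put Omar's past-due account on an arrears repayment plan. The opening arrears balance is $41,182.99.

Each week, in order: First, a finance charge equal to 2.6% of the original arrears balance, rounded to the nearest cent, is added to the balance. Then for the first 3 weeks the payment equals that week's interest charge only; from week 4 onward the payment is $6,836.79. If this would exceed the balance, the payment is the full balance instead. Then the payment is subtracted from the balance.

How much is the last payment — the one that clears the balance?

# | Opening | Interest | Payment | End bal
1 | $41,182.99 | $1,070.76 | $1,070.76 | $41,182.99
2 | $41,182.99 | $1,070.76 | $1,070.76 | $41,182.99
3 | $41,182.99 | $1,070.76 | $1,070.76 | $41,182.99
4 | $41,182.99 | $1,070.76 | $6,836.79 | $35,416.96
5 | $35,416.96 | $1,070.76 | $6,836.79 | $29,650.93
6 | $29,650.93 | $1,070.76 | $6,836.79 | $23,884.90
7 | $23,884.90 | $1,070.76 | $6,836.79 | $18,118.87
8 | $18,118.87 | $1,070.76 | $6,836.79 | $12,352.84
9 | $12,352.84 | $1,070.76 | $6,836.79 | $6,586.81
10 | $6,586.81 | $1,070.76 | $6,836.79 | $820.78
11 | $820.78 | $1,070.76 | $1,891.54 | $0.00

$1,891.54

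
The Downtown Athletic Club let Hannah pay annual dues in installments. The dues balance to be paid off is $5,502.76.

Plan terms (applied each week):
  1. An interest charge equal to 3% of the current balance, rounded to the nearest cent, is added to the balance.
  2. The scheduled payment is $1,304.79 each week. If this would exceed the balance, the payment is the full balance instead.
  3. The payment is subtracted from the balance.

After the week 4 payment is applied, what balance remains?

Week 1: $5,502.76 +$165.08 interest = $5,667.84; pay $1,304.79 → $4,363.05
Week 2: $4,363.05 +$130.89 interest = $4,493.94; pay $1,304.79 → $3,189.15
Week 3: $3,189.15 +$95.67 interest = $3,284.82; pay $1,304.79 → $1,980.03
Week 4: $1,980.03 +$59.40 interest = $2,039.43; pay $1,304.79 → $734.64

$734.64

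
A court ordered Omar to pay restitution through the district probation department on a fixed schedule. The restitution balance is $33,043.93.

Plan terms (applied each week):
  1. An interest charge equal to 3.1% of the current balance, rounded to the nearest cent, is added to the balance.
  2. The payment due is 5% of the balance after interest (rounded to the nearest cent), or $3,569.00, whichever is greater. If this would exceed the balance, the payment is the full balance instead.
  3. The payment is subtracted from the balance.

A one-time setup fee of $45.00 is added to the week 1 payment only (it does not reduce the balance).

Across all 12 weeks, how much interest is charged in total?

Week 1: $33,043.93 +$1,024.36 interest = $34,068.29; pay $3,569.00 (+ $45.00 fee) → $30,499.29
Week 2: $30,499.29 +$945.48 interest = $31,444.77; pay $3,569.00 → $27,875.77
Week 3: $27,875.77 +$864.15 interest = $28,739.92; pay $3,569.00 → $25,170.92
Week 4: $25,170.92 +$780.30 interest = $25,951.22; pay $3,569.00 → $22,382.22
Week 5: $22,382.22 +$693.85 interest = $23,076.07; pay $3,569.00 → $19,507.07
Week 6: $19,507.07 +$604.72 interest = $20,111.79; pay $3,569.00 → $16,542.79
Week 7: $16,542.79 +$512.83 interest = $17,055.62; pay $3,569.00 → $13,486.62
Week 8: $13,486.62 +$418.09 interest = $13,904.71; pay $3,569.00 → $10,335.71
Week 9: $10,335.71 +$320.41 interest = $10,656.12; pay $3,569.00 → $7,087.12
Week 10: $7,087.12 +$219.70 interest = $7,306.82; pay $3,569.00 → $3,737.82
Week 11: $3,737.82 +$115.87 interest = $3,853.69; pay $3,569.00 → $284.69
Week 12: $284.69 +$8.83 interest = $293.52; pay $293.52 → $0.00
Total interest: $1,024.36 + $945.48 + $864.15 + $780.30 + $693.85 + $604.72 + $512.83 + $418.09 + $320.41 + $219.70 + $115.87 + $8.83 = $6,508.59

$6,508.59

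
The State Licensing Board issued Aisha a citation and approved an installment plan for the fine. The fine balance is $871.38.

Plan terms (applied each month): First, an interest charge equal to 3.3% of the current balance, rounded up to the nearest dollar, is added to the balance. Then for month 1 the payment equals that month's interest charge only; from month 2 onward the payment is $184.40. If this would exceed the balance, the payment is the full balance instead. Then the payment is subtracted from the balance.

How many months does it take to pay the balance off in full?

Month 1: opening $871.38; interest $29.00 → $900.38; payment $29.00; balance $871.38
Month 2: opening $871.38; interest $29.00 → $900.38; payment $184.40; balance $715.98
Month 3: opening $715.98; interest $24.00 → $739.98; payment $184.40; balance $555.58
Month 4: opening $555.58; interest $19.00 → $574.58; payment $184.40; balance $390.18
Month 5: opening $390.18; interest $13.00 → $403.18; payment $184.40; balance $218.78
Month 6: opening $218.78; interest $8.00 → $226.78; payment $184.40; balance $42.38
Month 7: opening $42.38; interest $2.00 → $44.38; payment $44.38; balance $0.00
Balance reaches $0.00 in month 7.

7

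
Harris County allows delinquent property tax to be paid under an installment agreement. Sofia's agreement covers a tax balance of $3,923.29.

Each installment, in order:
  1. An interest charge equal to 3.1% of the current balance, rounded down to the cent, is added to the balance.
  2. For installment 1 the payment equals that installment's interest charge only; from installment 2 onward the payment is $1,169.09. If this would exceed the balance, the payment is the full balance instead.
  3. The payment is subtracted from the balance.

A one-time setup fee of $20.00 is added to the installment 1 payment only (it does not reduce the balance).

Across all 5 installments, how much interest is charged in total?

Installment 1: $3,923.29 +$121.62 interest = $4,044.91; pay $121.62 (+ $20.00 fee) → $3,923.29
Installment 2: $3,923.29 +$121.62 interest = $4,044.91; pay $1,169.09 → $2,875.82
Installment 3: $2,875.82 +$89.15 interest = $2,964.97; pay $1,169.09 → $1,795.88
Installment 4: $1,795.88 +$55.67 interest = $1,851.55; pay $1,169.09 → $682.46
Installment 5: $682.46 +$21.15 interest = $703.61; pay $703.61 → $0.00
Total interest: $121.62 + $121.62 + $89.15 + $55.67 + $21.15 = $409.21

$409.21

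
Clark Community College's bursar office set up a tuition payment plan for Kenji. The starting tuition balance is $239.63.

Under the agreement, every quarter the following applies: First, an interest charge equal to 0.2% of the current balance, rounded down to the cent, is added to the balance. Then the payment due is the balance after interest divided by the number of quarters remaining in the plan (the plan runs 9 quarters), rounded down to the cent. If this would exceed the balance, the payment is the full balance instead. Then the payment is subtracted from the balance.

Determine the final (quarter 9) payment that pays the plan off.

$27.10

Quarter 1: $239.63 +$0.47 interest = $240.10; pay $26.67 → $213.43
Quarter 2: $213.43 +$0.42 interest = $213.85; pay $26.73 → $187.12
Quarter 3: $187.12 +$0.37 interest = $187.49; pay $26.78 → $160.71
Quarter 4: $160.71 +$0.32 interest = $161.03; pay $26.83 → $134.20
Quarter 5: $134.20 +$0.26 interest = $134.46; pay $26.89 → $107.57
Quarter 6: $107.57 +$0.21 interest = $107.78; pay $26.94 → $80.84
Quarter 7: $80.84 +$0.16 interest = $81.00; pay $27.00 → $54.00
Quarter 8: $54.00 +$0.10 interest = $54.10; pay $27.05 → $27.05
Quarter 9: $27.05 +$0.05 interest = $27.10; pay $27.10 → $0.00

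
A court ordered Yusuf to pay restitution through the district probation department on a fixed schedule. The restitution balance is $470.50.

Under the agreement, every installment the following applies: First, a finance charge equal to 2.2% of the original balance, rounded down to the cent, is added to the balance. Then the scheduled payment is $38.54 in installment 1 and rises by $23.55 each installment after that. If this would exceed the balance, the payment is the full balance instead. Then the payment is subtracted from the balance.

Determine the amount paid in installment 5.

$132.74

# | Opening | Interest | Payment | End bal
1 | $470.50 | $10.35 | $38.54 | $442.31
2 | $442.31 | $10.35 | $62.09 | $390.57
3 | $390.57 | $10.35 | $85.64 | $315.28
4 | $315.28 | $10.35 | $109.19 | $216.44
5 | $216.44 | $10.35 | $132.74 | $94.05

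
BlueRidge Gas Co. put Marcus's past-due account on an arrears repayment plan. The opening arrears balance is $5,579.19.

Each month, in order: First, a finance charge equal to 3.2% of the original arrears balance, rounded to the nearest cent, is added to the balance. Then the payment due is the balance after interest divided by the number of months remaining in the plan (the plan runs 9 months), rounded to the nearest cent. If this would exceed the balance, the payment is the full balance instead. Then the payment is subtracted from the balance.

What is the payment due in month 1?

$639.75

Month 1: opening $5,579.19; interest $178.53 → $5,757.72; payment $639.75; balance $5,117.97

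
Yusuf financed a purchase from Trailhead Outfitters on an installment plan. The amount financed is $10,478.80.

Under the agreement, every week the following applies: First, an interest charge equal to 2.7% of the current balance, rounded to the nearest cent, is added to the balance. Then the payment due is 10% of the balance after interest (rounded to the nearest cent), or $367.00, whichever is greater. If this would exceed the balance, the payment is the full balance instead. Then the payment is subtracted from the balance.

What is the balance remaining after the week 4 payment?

$7,648.27

Week 1: $10,478.80 +$282.93 interest = $10,761.73; pay $1,076.17 → $9,685.56
Week 2: $9,685.56 +$261.51 interest = $9,947.07; pay $994.71 → $8,952.36
Week 3: $8,952.36 +$241.71 interest = $9,194.07; pay $919.41 → $8,274.66
Week 4: $8,274.66 +$223.42 interest = $8,498.08; pay $849.81 → $7,648.27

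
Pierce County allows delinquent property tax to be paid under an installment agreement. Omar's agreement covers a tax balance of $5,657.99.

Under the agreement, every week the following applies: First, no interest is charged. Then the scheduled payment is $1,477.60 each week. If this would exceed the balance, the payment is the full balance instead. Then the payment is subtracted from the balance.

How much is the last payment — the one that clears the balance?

Week 1: opening $5,657.99; payment $1,477.60; balance $4,180.39
Week 2: opening $4,180.39; payment $1,477.60; balance $2,702.79
Week 3: opening $2,702.79; payment $1,477.60; balance $1,225.19
Week 4: opening $1,225.19; payment $1,225.19; balance $0.00

$1,225.19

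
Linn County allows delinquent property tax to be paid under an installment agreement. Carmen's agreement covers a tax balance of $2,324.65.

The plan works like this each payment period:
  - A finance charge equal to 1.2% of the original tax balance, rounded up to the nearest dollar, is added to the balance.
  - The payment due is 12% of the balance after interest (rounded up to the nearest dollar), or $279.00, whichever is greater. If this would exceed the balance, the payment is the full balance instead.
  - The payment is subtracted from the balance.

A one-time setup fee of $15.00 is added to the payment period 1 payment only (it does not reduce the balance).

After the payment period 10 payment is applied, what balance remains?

Payment period 1: $2,324.65 +$28.00 interest = $2,352.65; pay $283.00 (+ $15.00 fee) → $2,069.65
Payment period 2: $2,069.65 +$28.00 interest = $2,097.65; pay $279.00 → $1,818.65
Payment period 3: $1,818.65 +$28.00 interest = $1,846.65; pay $279.00 → $1,567.65
Payment period 4: $1,567.65 +$28.00 interest = $1,595.65; pay $279.00 → $1,316.65
Payment period 5: $1,316.65 +$28.00 interest = $1,344.65; pay $279.00 → $1,065.65
Payment period 6: $1,065.65 +$28.00 interest = $1,093.65; pay $279.00 → $814.65
Payment period 7: $814.65 +$28.00 interest = $842.65; pay $279.00 → $563.65
Payment period 8: $563.65 +$28.00 interest = $591.65; pay $279.00 → $312.65
Payment period 9: $312.65 +$28.00 interest = $340.65; pay $279.00 → $61.65
Payment period 10: $61.65 +$28.00 interest = $89.65; pay $89.65 → $0.00

$0.00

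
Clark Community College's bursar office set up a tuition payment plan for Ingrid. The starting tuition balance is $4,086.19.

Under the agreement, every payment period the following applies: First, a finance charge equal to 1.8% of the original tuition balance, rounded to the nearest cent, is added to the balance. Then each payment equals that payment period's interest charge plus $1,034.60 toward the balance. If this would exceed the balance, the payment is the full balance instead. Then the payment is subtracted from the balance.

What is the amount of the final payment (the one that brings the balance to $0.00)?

Payment period 1: $4,086.19 +$73.55 interest = $4,159.74; pay $1,108.15 → $3,051.59
Payment period 2: $3,051.59 +$73.55 interest = $3,125.14; pay $1,108.15 → $2,016.99
Payment period 3: $2,016.99 +$73.55 interest = $2,090.54; pay $1,108.15 → $982.39
Payment period 4: $982.39 +$73.55 interest = $1,055.94; pay $1,055.94 → $0.00

$1,055.94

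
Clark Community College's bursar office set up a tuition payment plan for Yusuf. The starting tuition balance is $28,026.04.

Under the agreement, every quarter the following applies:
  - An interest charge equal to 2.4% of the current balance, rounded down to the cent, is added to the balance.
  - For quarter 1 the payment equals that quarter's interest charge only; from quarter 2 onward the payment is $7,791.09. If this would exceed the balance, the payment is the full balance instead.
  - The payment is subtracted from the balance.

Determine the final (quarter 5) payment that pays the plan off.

$6,301.69

Quarter 1: opening $28,026.04; interest $672.62 → $28,698.66; payment $672.62; balance $28,026.04
Quarter 2: opening $28,026.04; interest $672.62 → $28,698.66; payment $7,791.09; balance $20,907.57
Quarter 3: opening $20,907.57; interest $501.78 → $21,409.35; payment $7,791.09; balance $13,618.26
Quarter 4: opening $13,618.26; interest $326.83 → $13,945.09; payment $7,791.09; balance $6,154.00
Quarter 5: opening $6,154.00; interest $147.69 → $6,301.69; payment $6,301.69; balance $0.00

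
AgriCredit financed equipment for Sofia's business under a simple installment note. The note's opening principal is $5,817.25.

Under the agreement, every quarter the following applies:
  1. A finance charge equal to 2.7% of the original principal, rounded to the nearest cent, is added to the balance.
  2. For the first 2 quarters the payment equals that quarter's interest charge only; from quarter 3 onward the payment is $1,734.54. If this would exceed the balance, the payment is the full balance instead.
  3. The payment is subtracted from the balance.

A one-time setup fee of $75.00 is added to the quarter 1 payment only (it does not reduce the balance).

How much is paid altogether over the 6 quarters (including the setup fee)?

$6,834.67

Quarter 1: opening $5,817.25; interest $157.07 → $5,974.32; payment $157.07 (+ $75.00 fee); balance $5,817.25
Quarter 2: opening $5,817.25; interest $157.07 → $5,974.32; payment $157.07; balance $5,817.25
Quarter 3: opening $5,817.25; interest $157.07 → $5,974.32; payment $1,734.54; balance $4,239.78
Quarter 4: opening $4,239.78; interest $157.07 → $4,396.85; payment $1,734.54; balance $2,662.31
Quarter 5: opening $2,662.31; interest $157.07 → $2,819.38; payment $1,734.54; balance $1,084.84
Quarter 6: opening $1,084.84; interest $157.07 → $1,241.91; payment $1,241.91; balance $0.00
Total paid: $6,834.67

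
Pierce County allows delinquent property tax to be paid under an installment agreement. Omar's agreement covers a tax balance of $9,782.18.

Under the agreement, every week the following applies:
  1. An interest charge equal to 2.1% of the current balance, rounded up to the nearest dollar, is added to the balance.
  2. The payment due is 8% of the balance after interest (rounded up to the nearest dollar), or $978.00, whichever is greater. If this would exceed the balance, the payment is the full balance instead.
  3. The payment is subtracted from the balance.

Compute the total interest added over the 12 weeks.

Week 1: $9,782.18 +$206.00 interest = $9,988.18; pay $978.00 → $9,010.18
Week 2: $9,010.18 +$190.00 interest = $9,200.18; pay $978.00 → $8,222.18
Week 3: $8,222.18 +$173.00 interest = $8,395.18; pay $978.00 → $7,417.18
Week 4: $7,417.18 +$156.00 interest = $7,573.18; pay $978.00 → $6,595.18
Week 5: $6,595.18 +$139.00 interest = $6,734.18; pay $978.00 → $5,756.18
Week 6: $5,756.18 +$121.00 interest = $5,877.18; pay $978.00 → $4,899.18
Week 7: $4,899.18 +$103.00 interest = $5,002.18; pay $978.00 → $4,024.18
Week 8: $4,024.18 +$85.00 interest = $4,109.18; pay $978.00 → $3,131.18
Week 9: $3,131.18 +$66.00 interest = $3,197.18; pay $978.00 → $2,219.18
Week 10: $2,219.18 +$47.00 interest = $2,266.18; pay $978.00 → $1,288.18
Week 11: $1,288.18 +$28.00 interest = $1,316.18; pay $978.00 → $338.18
Week 12: $338.18 +$8.00 interest = $346.18; pay $346.18 → $0.00
Total interest: $206.00 + $190.00 + $173.00 + $156.00 + $139.00 + $121.00 + $103.00 + $85.00 + $66.00 + $47.00 + $28.00 + $8.00 = $1,322.00

$1,322.00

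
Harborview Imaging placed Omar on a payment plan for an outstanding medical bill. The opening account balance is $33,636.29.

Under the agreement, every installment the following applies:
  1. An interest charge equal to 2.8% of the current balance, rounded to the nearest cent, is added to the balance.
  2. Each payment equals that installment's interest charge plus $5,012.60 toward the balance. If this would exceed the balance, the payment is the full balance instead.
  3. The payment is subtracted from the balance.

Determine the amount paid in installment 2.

$5,814.06

Installment 1: opening $33,636.29; interest $941.82 → $34,578.11; payment $5,954.42; balance $28,623.69
Installment 2: opening $28,623.69; interest $801.46 → $29,425.15; payment $5,814.06; balance $23,611.09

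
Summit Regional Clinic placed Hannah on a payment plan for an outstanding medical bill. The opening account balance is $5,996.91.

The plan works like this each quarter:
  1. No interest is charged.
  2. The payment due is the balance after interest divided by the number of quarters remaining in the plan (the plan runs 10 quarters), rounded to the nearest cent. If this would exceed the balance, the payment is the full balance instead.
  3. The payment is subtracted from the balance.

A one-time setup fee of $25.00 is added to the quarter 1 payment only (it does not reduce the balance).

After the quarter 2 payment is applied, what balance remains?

$4,797.53

Quarter 1: $5,996.91 − $599.69 (+ $25.00 fee) → $5,397.22
Quarter 2: $5,397.22 − $599.69 → $4,797.53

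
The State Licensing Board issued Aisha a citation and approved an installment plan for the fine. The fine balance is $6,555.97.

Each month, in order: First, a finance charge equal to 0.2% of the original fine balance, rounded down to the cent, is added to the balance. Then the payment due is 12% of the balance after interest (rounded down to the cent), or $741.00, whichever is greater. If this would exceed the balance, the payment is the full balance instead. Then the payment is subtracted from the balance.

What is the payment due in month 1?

$788.28

Month 1: opening $6,555.97; interest $13.11 → $6,569.08; payment $788.28; balance $5,780.80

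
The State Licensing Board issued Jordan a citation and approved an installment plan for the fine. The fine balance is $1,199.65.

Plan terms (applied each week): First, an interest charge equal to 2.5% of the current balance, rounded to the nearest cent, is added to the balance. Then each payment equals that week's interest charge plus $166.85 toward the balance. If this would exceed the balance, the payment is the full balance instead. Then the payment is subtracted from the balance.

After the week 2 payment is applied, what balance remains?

Week 1: $1,199.65 +$29.99 interest = $1,229.64; pay $196.84 → $1,032.80
Week 2: $1,032.80 +$25.82 interest = $1,058.62; pay $192.67 → $865.95

$865.95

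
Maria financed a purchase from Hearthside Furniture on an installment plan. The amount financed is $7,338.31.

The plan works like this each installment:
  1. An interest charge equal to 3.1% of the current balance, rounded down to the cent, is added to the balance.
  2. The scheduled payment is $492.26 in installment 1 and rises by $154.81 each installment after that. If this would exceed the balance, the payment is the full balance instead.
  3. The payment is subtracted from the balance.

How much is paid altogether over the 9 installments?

Installment 1: opening $7,338.31; interest $227.48 → $7,565.79; payment $492.26; balance $7,073.53
Installment 2: opening $7,073.53; interest $219.27 → $7,292.80; payment $647.07; balance $6,645.73
Installment 3: opening $6,645.73; interest $206.01 → $6,851.74; payment $801.88; balance $6,049.86
Installment 4: opening $6,049.86; interest $187.54 → $6,237.40; payment $956.69; balance $5,280.71
Installment 5: opening $5,280.71; interest $163.70 → $5,444.41; payment $1,111.50; balance $4,332.91
Installment 6: opening $4,332.91; interest $134.32 → $4,467.23; payment $1,266.31; balance $3,200.92
Installment 7: opening $3,200.92; interest $99.22 → $3,300.14; payment $1,421.12; balance $1,879.02
Installment 8: opening $1,879.02; interest $58.24 → $1,937.26; payment $1,575.93; balance $361.33
Installment 9: opening $361.33; interest $11.20 → $372.53; payment $372.53; balance $0.00
Total paid: $8,645.29

$8,645.29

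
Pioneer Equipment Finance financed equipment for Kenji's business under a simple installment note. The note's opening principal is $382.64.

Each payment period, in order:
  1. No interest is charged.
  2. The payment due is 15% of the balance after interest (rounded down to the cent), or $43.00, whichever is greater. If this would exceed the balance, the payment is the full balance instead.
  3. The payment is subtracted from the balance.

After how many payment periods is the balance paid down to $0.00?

Payment period 1: $382.64 − $57.39 → $325.25
Payment period 2: $325.25 − $48.78 → $276.47
Payment period 3: $276.47 − $43.00 → $233.47
Payment period 4: $233.47 − $43.00 → $190.47
Payment period 5: $190.47 − $43.00 → $147.47
Payment period 6: $147.47 − $43.00 → $104.47
Payment period 7: $104.47 − $43.00 → $61.47
Payment period 8: $61.47 − $43.00 → $18.47
Payment period 9: $18.47 − $18.47 → $0.00
Balance reaches $0.00 in payment period 9.

9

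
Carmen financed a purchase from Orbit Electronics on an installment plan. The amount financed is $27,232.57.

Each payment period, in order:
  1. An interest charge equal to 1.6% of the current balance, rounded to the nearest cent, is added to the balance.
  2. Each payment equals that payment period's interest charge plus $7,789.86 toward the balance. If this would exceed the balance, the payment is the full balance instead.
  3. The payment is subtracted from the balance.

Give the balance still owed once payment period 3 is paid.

Payment period 1: opening $27,232.57; interest $435.72 → $27,668.29; payment $8,225.58; balance $19,442.71
Payment period 2: opening $19,442.71; interest $311.08 → $19,753.79; payment $8,100.94; balance $11,652.85
Payment period 3: opening $11,652.85; interest $186.45 → $11,839.30; payment $7,976.31; balance $3,862.99

$3,862.99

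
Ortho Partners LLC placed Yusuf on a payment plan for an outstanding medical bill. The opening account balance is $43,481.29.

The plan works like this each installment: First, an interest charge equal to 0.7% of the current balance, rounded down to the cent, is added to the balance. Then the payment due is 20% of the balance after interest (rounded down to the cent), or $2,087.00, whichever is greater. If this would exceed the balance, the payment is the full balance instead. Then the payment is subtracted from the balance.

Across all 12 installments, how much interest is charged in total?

Installment 1: $43,481.29 +$304.36 interest = $43,785.65; pay $8,757.13 → $35,028.52
Installment 2: $35,028.52 +$245.19 interest = $35,273.71; pay $7,054.74 → $28,218.97
Installment 3: $28,218.97 +$197.53 interest = $28,416.50; pay $5,683.30 → $22,733.20
Installment 4: $22,733.20 +$159.13 interest = $22,892.33; pay $4,578.46 → $18,313.87
Installment 5: $18,313.87 +$128.19 interest = $18,442.06; pay $3,688.41 → $14,753.65
Installment 6: $14,753.65 +$103.27 interest = $14,856.92; pay $2,971.38 → $11,885.54
Installment 7: $11,885.54 +$83.19 interest = $11,968.73; pay $2,393.74 → $9,574.99
Installment 8: $9,574.99 +$67.02 interest = $9,642.01; pay $2,087.00 → $7,555.01
Installment 9: $7,555.01 +$52.88 interest = $7,607.89; pay $2,087.00 → $5,520.89
Installment 10: $5,520.89 +$38.64 interest = $5,559.53; pay $2,087.00 → $3,472.53
Installment 11: $3,472.53 +$24.30 interest = $3,496.83; pay $2,087.00 → $1,409.83
Installment 12: $1,409.83 +$9.86 interest = $1,419.69; pay $1,419.69 → $0.00
Total interest: $304.36 + $245.19 + $197.53 + $159.13 + $128.19 + $103.27 + $83.19 + $67.02 + $52.88 + $38.64 + $24.30 + $9.86 = $1,413.56

$1,413.56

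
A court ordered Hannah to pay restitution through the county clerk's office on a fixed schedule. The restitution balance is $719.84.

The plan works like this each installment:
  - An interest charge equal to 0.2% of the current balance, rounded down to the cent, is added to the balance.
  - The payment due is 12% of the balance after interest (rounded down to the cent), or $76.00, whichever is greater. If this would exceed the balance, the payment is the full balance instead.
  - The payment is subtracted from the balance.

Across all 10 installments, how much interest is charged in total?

Installment 1: opening $719.84; interest $1.43 → $721.27; payment $86.55; balance $634.72
Installment 2: opening $634.72; interest $1.26 → $635.98; payment $76.31; balance $559.67
Installment 3: opening $559.67; interest $1.11 → $560.78; payment $76.00; balance $484.78
Installment 4: opening $484.78; interest $0.96 → $485.74; payment $76.00; balance $409.74
Installment 5: opening $409.74; interest $0.81 → $410.55; payment $76.00; balance $334.55
Installment 6: opening $334.55; interest $0.66 → $335.21; payment $76.00; balance $259.21
Installment 7: opening $259.21; interest $0.51 → $259.72; payment $76.00; balance $183.72
Installment 8: opening $183.72; interest $0.36 → $184.08; payment $76.00; balance $108.08
Installment 9: opening $108.08; interest $0.21 → $108.29; payment $76.00; balance $32.29
Installment 10: opening $32.29; interest $0.06 → $32.35; payment $32.35; balance $0.00
Total interest: $1.43 + $1.26 + $1.11 + $0.96 + $0.81 + $0.66 + $0.51 + $0.36 + $0.21 + $0.06 = $7.37

$7.37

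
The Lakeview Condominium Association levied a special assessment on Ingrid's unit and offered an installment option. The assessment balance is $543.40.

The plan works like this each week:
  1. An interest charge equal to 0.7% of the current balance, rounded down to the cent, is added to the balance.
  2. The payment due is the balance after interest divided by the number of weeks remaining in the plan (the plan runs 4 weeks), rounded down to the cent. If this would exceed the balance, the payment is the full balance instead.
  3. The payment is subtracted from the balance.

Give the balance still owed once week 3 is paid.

$138.72

# | Opening | Interest | Payment | End bal
1 | $543.40 | $3.80 | $136.80 | $410.40
2 | $410.40 | $2.87 | $137.75 | $275.52
3 | $275.52 | $1.92 | $138.72 | $138.72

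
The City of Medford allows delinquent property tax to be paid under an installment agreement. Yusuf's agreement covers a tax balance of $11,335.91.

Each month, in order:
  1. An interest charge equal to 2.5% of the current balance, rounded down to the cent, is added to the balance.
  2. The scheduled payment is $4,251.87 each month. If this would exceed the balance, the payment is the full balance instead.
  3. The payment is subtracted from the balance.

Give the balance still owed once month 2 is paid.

Month 1: $11,335.91 +$283.39 interest = $11,619.30; pay $4,251.87 → $7,367.43
Month 2: $7,367.43 +$184.18 interest = $7,551.61; pay $4,251.87 → $3,299.74

$3,299.74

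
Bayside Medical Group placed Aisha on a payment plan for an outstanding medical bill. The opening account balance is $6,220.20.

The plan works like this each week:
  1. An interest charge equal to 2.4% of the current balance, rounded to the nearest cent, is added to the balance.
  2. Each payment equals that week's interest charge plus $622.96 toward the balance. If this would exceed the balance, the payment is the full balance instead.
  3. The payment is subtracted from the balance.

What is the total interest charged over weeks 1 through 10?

$820.05

# | Opening | Interest | Payment | End bal
1 | $6,220.20 | $149.28 | $772.24 | $5,597.24
2 | $5,597.24 | $134.33 | $757.29 | $4,974.28
3 | $4,974.28 | $119.38 | $742.34 | $4,351.32
4 | $4,351.32 | $104.43 | $727.39 | $3,728.36
5 | $3,728.36 | $89.48 | $712.44 | $3,105.40
6 | $3,105.40 | $74.53 | $697.49 | $2,482.44
7 | $2,482.44 | $59.58 | $682.54 | $1,859.48
8 | $1,859.48 | $44.63 | $667.59 | $1,236.52
9 | $1,236.52 | $29.68 | $652.64 | $613.56
10 | $613.56 | $14.73 | $628.29 | $0.00
Total interest: $149.28 + $134.33 + $119.38 + $104.43 + $89.48 + $74.53 + $59.58 + $44.63 + $29.68 + $14.73 = $820.05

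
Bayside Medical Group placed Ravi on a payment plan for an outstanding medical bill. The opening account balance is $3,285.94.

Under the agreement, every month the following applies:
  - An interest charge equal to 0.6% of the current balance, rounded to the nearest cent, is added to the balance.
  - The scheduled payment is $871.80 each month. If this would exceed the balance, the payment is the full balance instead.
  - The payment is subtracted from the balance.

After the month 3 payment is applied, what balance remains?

$714.32

# | Opening | Interest | Payment | End bal
1 | $3,285.94 | $19.72 | $871.80 | $2,433.86
2 | $2,433.86 | $14.60 | $871.80 | $1,576.66
3 | $1,576.66 | $9.46 | $871.80 | $714.32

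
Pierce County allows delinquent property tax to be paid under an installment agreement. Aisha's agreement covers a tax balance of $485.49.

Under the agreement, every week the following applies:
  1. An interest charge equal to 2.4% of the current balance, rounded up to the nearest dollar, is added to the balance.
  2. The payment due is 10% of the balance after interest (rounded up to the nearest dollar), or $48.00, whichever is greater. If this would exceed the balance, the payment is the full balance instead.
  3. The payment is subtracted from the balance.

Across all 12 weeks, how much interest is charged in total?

Week 1: opening $485.49; interest $12.00 → $497.49; payment $50.00; balance $447.49
Week 2: opening $447.49; interest $11.00 → $458.49; payment $48.00; balance $410.49
Week 3: opening $410.49; interest $10.00 → $420.49; payment $48.00; balance $372.49
Week 4: opening $372.49; interest $9.00 → $381.49; payment $48.00; balance $333.49
Week 5: opening $333.49; interest $9.00 → $342.49; payment $48.00; balance $294.49
Week 6: opening $294.49; interest $8.00 → $302.49; payment $48.00; balance $254.49
Week 7: opening $254.49; interest $7.00 → $261.49; payment $48.00; balance $213.49
Week 8: opening $213.49; interest $6.00 → $219.49; payment $48.00; balance $171.49
Week 9: opening $171.49; interest $5.00 → $176.49; payment $48.00; balance $128.49
Week 10: opening $128.49; interest $4.00 → $132.49; payment $48.00; balance $84.49
Week 11: opening $84.49; interest $3.00 → $87.49; payment $48.00; balance $39.49
Week 12: opening $39.49; interest $1.00 → $40.49; payment $40.49; balance $0.00
Total interest: $12.00 + $11.00 + $10.00 + $9.00 + $9.00 + $8.00 + $7.00 + $6.00 + $5.00 + $4.00 + $3.00 + $1.00 = $85.00

$85.00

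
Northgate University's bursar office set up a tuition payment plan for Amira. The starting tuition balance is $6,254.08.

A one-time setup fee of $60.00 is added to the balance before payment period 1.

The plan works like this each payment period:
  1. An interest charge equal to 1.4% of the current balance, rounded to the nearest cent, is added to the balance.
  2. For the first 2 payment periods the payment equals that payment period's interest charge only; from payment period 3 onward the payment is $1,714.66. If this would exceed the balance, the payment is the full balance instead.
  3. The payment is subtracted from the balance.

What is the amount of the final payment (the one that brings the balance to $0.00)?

$1,385.80

Payment period 1: $6,314.08 +$88.40 interest = $6,402.48; pay $88.40 → $6,314.08
Payment period 2: $6,314.08 +$88.40 interest = $6,402.48; pay $88.40 → $6,314.08
Payment period 3: $6,314.08 +$88.40 interest = $6,402.48; pay $1,714.66 → $4,687.82
Payment period 4: $4,687.82 +$65.63 interest = $4,753.45; pay $1,714.66 → $3,038.79
Payment period 5: $3,038.79 +$42.54 interest = $3,081.33; pay $1,714.66 → $1,366.67
Payment period 6: $1,366.67 +$19.13 interest = $1,385.80; pay $1,385.80 → $0.00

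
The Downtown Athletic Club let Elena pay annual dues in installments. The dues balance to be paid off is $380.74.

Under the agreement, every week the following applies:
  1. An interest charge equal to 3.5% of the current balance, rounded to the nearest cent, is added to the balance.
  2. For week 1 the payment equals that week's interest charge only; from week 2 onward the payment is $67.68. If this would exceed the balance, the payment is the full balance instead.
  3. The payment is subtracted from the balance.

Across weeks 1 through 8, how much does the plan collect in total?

# | Opening | Interest | Payment | End bal
1 | $380.74 | $13.33 | $13.33 | $380.74
2 | $380.74 | $13.33 | $67.68 | $326.39
3 | $326.39 | $11.42 | $67.68 | $270.13
4 | $270.13 | $9.45 | $67.68 | $211.90
5 | $211.90 | $7.42 | $67.68 | $151.64
6 | $151.64 | $5.31 | $67.68 | $89.27
7 | $89.27 | $3.12 | $67.68 | $24.71
8 | $24.71 | $0.86 | $25.57 | $0.00
Total paid: $444.98

$444.98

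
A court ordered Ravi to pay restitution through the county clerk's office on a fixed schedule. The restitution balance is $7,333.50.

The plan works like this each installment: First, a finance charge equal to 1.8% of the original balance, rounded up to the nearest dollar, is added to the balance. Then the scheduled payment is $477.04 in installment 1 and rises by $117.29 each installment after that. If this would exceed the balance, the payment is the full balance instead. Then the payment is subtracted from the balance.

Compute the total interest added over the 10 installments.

Installment 1: $7,333.50 +$133.00 interest = $7,466.50; pay $477.04 → $6,989.46
Installment 2: $6,989.46 +$133.00 interest = $7,122.46; pay $594.33 → $6,528.13
Installment 3: $6,528.13 +$133.00 interest = $6,661.13; pay $711.62 → $5,949.51
Installment 4: $5,949.51 +$133.00 interest = $6,082.51; pay $828.91 → $5,253.60
Installment 5: $5,253.60 +$133.00 interest = $5,386.60; pay $946.20 → $4,440.40
Installment 6: $4,440.40 +$133.00 interest = $4,573.40; pay $1,063.49 → $3,509.91
Installment 7: $3,509.91 +$133.00 interest = $3,642.91; pay $1,180.78 → $2,462.13
Installment 8: $2,462.13 +$133.00 interest = $2,595.13; pay $1,298.07 → $1,297.06
Installment 9: $1,297.06 +$133.00 interest = $1,430.06; pay $1,415.36 → $14.70
Installment 10: $14.70 +$133.00 interest = $147.70; pay $147.70 → $0.00
Total interest: $133.00 + $133.00 + $133.00 + $133.00 + $133.00 + $133.00 + $133.00 + $133.00 + $133.00 + $133.00 = $1,330.00

$1,330.00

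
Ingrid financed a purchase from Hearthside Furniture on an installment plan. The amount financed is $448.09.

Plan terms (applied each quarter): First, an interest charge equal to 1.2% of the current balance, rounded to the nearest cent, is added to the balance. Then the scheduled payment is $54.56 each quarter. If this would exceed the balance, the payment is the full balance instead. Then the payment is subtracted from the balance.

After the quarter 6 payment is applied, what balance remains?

Quarter 1: opening $448.09; interest $5.38 → $453.47; payment $54.56; balance $398.91
Quarter 2: opening $398.91; interest $4.79 → $403.70; payment $54.56; balance $349.14
Quarter 3: opening $349.14; interest $4.19 → $353.33; payment $54.56; balance $298.77
Quarter 4: opening $298.77; interest $3.59 → $302.36; payment $54.56; balance $247.80
Quarter 5: opening $247.80; interest $2.97 → $250.77; payment $54.56; balance $196.21
Quarter 6: opening $196.21; interest $2.35 → $198.56; payment $54.56; balance $144.00

$144.00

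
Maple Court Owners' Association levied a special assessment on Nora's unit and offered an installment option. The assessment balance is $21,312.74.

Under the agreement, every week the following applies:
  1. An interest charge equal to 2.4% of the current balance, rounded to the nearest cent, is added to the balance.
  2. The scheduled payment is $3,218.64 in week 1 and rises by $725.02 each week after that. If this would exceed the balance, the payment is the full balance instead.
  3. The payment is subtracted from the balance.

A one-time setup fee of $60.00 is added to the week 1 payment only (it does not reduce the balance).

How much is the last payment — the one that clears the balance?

$5,803.99

# | Opening | Interest | Payment | Fee | End bal
1 | $21,312.74 | $511.51 | $3,218.64 | $60.00 | $18,605.61
2 | $18,605.61 | $446.53 | $3,943.66 | — | $15,108.48
3 | $15,108.48 | $362.60 | $4,668.68 | — | $10,802.40
4 | $10,802.40 | $259.26 | $5,393.70 | — | $5,667.96
5 | $5,667.96 | $136.03 | $5,803.99 | — | $0.00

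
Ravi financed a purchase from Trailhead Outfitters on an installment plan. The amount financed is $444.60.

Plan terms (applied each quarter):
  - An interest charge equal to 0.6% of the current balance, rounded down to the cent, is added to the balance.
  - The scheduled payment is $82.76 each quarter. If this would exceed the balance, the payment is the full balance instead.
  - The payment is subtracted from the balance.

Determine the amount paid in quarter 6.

$39.50

Quarter 1: $444.60 +$2.66 interest = $447.26; pay $82.76 → $364.50
Quarter 2: $364.50 +$2.18 interest = $366.68; pay $82.76 → $283.92
Quarter 3: $283.92 +$1.70 interest = $285.62; pay $82.76 → $202.86
Quarter 4: $202.86 +$1.21 interest = $204.07; pay $82.76 → $121.31
Quarter 5: $121.31 +$0.72 interest = $122.03; pay $82.76 → $39.27
Quarter 6: $39.27 +$0.23 interest = $39.50; pay $39.50 → $0.00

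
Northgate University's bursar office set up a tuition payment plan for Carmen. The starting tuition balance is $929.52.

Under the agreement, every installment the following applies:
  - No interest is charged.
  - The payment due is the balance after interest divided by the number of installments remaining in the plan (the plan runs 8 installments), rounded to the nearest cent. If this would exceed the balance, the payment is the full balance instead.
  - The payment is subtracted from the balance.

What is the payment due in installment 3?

$116.19

Installment 1: $929.52 − $116.19 → $813.33
Installment 2: $813.33 − $116.19 → $697.14
Installment 3: $697.14 − $116.19 → $580.95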